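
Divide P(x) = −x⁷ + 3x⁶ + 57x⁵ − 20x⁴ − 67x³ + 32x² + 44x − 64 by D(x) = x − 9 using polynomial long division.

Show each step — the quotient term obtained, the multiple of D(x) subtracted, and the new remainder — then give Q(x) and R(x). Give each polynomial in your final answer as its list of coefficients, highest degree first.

Step 1: lead(−x⁷ + 3x⁶ + 57x⁵ − 20x⁴ − 67x³ + 32x² + 44x − 64) ÷ lead(D) = −x⁷ ÷ x = −x⁶. Subtract (−x⁶)·D = −x⁷ + 9x⁶. Remainder: −6x⁶ + 57x⁵ − 20x⁴ − 67x³ + 32x² + 44x − 64.
Step 2: lead(−6x⁶ + 57x⁵ − 20x⁴ − 67x³ + 32x² + 44x − 64) ÷ lead(D) = −6x⁶ ÷ x = −6x⁵. Subtract (−6x⁵)·D = −6x⁶ + 54x⁵. Remainder: 3x⁵ − 20x⁴ − 67x³ + 32x² + 44x − 64.
Step 3: lead(3x⁵ − 20x⁴ − 67x³ + 32x² + 44x − 64) ÷ lead(D) = 3x⁵ ÷ x = 3x⁴. Subtract (3x⁴)·D = 3x⁵ − 27x⁴. Remainder: 7x⁴ − 67x³ + 32x² + 44x − 64.
Step 4: lead(7x⁴ − 67x³ + 32x² + 44x − 64) ÷ lead(D) = 7x⁴ ÷ x = 7x³. Subtract (7x³)·D = 7x⁴ − 63x³. Remainder: −4x³ + 32x² + 44x − 64.
Step 5: lead(−4x³ + 32x² + 44x − 64) ÷ lead(D) = −4x³ ÷ x = −4x². Subtract (−4x²)·D = −4x³ + 36x². Remainder: −4x² + 44x − 64.
Step 6: lead(−4x² + 44x − 64) ÷ lead(D) = −4x² ÷ x = −4x. Subtract (−4x)·D = −4x² + 36x. Remainder: 8x − 64.
Step 7: lead(8x − 64) ÷ lead(D) = 8x ÷ x = 8. Subtract (8)·D = 8x − 72. Remainder: 8.

Q = [-1, -6, 3, 7, -4, -4, 8]; R = [8]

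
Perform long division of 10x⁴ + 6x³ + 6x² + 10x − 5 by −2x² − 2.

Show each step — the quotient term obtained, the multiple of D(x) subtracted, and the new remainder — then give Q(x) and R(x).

Step 1: lead(10x⁴ + 6x³ + 6x² + 10x − 5) ÷ lead(D) = 10x⁴ ÷ −2x² = −5x². Subtract (−5x²)·D = 10x⁴ + 10x². Remainder: 6x³ − 4x² + 10x − 5.
Step 2: lead(6x³ − 4x² + 10x − 5) ÷ lead(D) = 6x³ ÷ −2x² = −3x. Subtract (−3x)·D = 6x³ + 6x. Remainder: −4x² + 4x − 5.
Step 3: lead(−4x² + 4x − 5) ÷ lead(D) = −4x² ÷ −2x² = 2. Subtract (2)·D = −4x² − 4. Remainder: 4x − 1.

Q(x) = −5x² − 3x + 2; R(x) = 4x − 1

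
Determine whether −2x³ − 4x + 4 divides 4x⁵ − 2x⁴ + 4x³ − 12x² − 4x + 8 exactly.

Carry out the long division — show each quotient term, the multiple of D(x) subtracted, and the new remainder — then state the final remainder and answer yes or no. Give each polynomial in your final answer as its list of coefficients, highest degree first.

R = [0], so D(x) is a factor of P(x). yes

Step 1: lead(4x⁵ − 2x⁴ + 4x³ − 12x² − 4x + 8) ÷ lead(D) = 4x⁵ ÷ −2x³ = −2x². Subtract (−2x²)·D = 4x⁵ + 8x³ − 8x². Remainder: −2x⁴ − 4x³ − 4x² − 4x + 8.
Step 2: lead(−2x⁴ − 4x³ − 4x² − 4x + 8) ÷ lead(D) = −2x⁴ ÷ −2x³ = x. Subtract (x)·D = −2x⁴ − 4x² + 4x. Remainder: −4x³ − 8x + 8.
Step 3: lead(−4x³ − 8x + 8) ÷ lead(D) = −4x³ ÷ −2x³ = 2. Subtract (2)·D = −4x³ − 8x + 8. Remainder: 0.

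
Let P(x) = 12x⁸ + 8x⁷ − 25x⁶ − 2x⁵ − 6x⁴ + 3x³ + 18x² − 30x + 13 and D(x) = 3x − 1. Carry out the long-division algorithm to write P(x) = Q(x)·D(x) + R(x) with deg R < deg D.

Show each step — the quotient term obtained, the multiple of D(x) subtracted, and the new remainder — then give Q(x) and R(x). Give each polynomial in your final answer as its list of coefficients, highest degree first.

Step 1: lead(12x⁸ + 8x⁷ − 25x⁶ − 2x⁵ − 6x⁴ + 3x³ + 18x² − 30x + 13) ÷ lead(D) = 12x⁸ ÷ 3x = 4x⁷. Subtract (4x⁷)·D = 12x⁸ − 4x⁷. Remainder: 12x⁷ − 25x⁶ − 2x⁵ − 6x⁴ + 3x³ + 18x² − 30x + 13.
Step 2: lead(12x⁷ − 25x⁶ − 2x⁵ − 6x⁴ + 3x³ + 18x² − 30x + 13) ÷ lead(D) = 12x⁷ ÷ 3x = 4x⁶. Subtract (4x⁶)·D = 12x⁷ − 4x⁶. Remainder: −21x⁶ − 2x⁵ − 6x⁴ + 3x³ + 18x² − 30x + 13.
Step 3: lead(−21x⁶ − 2x⁵ − 6x⁴ + 3x³ + 18x² − 30x + 13) ÷ lead(D) = −21x⁶ ÷ 3x = −7x⁵. Subtract (−7x⁵)·D = −21x⁶ + 7x⁵. Remainder: −9x⁵ − 6x⁴ + 3x³ + 18x² − 30x + 13.
Step 4: lead(−9x⁵ − 6x⁴ + 3x³ + 18x² − 30x + 13) ÷ lead(D) = −9x⁵ ÷ 3x = −3x⁴. Subtract (−3x⁴)·D = −9x⁵ + 3x⁴. Remainder: −9x⁴ + 3x³ + 18x² − 30x + 13.
Step 5: lead(−9x⁴ + 3x³ + 18x² − 30x + 13) ÷ lead(D) = −9x⁴ ÷ 3x = −3x³. Subtract (−3x³)·D = −9x⁴ + 3x³. Remainder: 18x² − 30x + 13.
Step 6: lead(18x² − 30x + 13) ÷ lead(D) = 18x² ÷ 3x = 6x. Subtract (6x)·D = 18x² − 6x. Remainder: −24x + 13.
Step 7: lead(−24x + 13) ÷ lead(D) = −24x ÷ 3x = −8. Subtract (−8)·D = −24x + 8. Remainder: 5.

Q = [4, 4, -7, -3, -3, 0, 6, -8]; R = [5]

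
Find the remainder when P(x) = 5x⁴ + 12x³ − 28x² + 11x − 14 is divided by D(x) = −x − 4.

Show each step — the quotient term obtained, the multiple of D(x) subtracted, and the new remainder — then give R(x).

R(x) = 6

Step 1: lead(5x⁴ + 12x³ − 28x² + 11x − 14) ÷ lead(D) = 5x⁴ ÷ −x = −5x³. Subtract (−5x³)·D = 5x⁴ + 20x³. Remainder: −8x³ − 28x² + 11x − 14.
Step 2: lead(−8x³ − 28x² + 11x − 14) ÷ lead(D) = −8x³ ÷ −x = 8x². Subtract (8x²)·D = −8x³ − 32x². Remainder: 4x² + 11x − 14.
Step 3: lead(4x² + 11x − 14) ÷ lead(D) = 4x² ÷ −x = −4x. Subtract (−4x)·D = 4x² + 16x. Remainder: −5x − 14.
Step 4: lead(−5x − 14) ÷ lead(D) = −5x ÷ −x = 5. Subtract (5)·D = −5x − 20. Remainder: 6.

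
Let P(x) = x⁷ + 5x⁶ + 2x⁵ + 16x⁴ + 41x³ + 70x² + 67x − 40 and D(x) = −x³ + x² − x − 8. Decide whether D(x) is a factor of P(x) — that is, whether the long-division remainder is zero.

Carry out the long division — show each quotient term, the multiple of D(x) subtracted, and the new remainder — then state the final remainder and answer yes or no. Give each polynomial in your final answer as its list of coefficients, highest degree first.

Step 1: lead(x⁷ + 5x⁶ + 2x⁵ + 16x⁴ + 41x³ + 70x² + 67x − 40) ÷ lead(D) = x⁷ ÷ −x³ = −x⁴. Subtract (−x⁴)·D = x⁷ − x⁶ + x⁵ + 8x⁴. Remainder: 6x⁶ + x⁵ + 8x⁴ + 41x³ + 70x² + 67x − 40.
Step 2: lead(6x⁶ + x⁵ + 8x⁴ + 41x³ + 70x² + 67x − 40) ÷ lead(D) = 6x⁶ ÷ −x³ = −6x³. Subtract (−6x³)·D = 6x⁶ − 6x⁵ + 6x⁴ + 48x³. Remainder: 7x⁵ + 2x⁴ − 7x³ + 70x² + 67x − 40.
Step 3: lead(7x⁵ + 2x⁴ − 7x³ + 70x² + 67x − 40) ÷ lead(D) = 7x⁵ ÷ −x³ = −7x². Subtract (−7x²)·D = 7x⁵ − 7x⁴ + 7x³ + 56x². Remainder: 9x⁴ − 14x³ + 14x² + 67x − 40.
Step 4: lead(9x⁴ − 14x³ + 14x² + 67x − 40) ÷ lead(D) = 9x⁴ ÷ −x³ = −9x. Subtract (−9x)·D = 9x⁴ − 9x³ + 9x² + 72x. Remainder: −5x³ + 5x² − 5x − 40.
Step 5: lead(−5x³ + 5x² − 5x − 40) ÷ lead(D) = −5x³ ÷ −x³ = 5. Subtract (5)·D = −5x³ + 5x² − 5x − 40. Remainder: 0.

R = [0], so D(x) is a factor of P(x). yes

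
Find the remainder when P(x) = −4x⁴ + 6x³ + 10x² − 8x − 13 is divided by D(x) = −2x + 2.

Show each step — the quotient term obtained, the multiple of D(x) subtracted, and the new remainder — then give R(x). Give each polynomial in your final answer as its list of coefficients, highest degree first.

Step 1: lead(−4x⁴ + 6x³ + 10x² − 8x − 13) ÷ lead(D) = −4x⁴ ÷ −2x = 2x³. Subtract (2x³)·D = −4x⁴ + 4x³. Remainder: 2x³ + 10x² − 8x − 13.
Step 2: lead(2x³ + 10x² − 8x − 13) ÷ lead(D) = 2x³ ÷ −2x = −x². Subtract (−x²)·D = 2x³ − 2x². Remainder: 12x² − 8x − 13.
Step 3: lead(12x² − 8x − 13) ÷ lead(D) = 12x² ÷ −2x = −6x. Subtract (−6x)·D = 12x² − 12x. Remainder: 4x − 13.
Step 4: lead(4x − 13) ÷ lead(D) = 4x ÷ −2x = −2. Subtract (−2)·D = 4x − 4. Remainder: −9.

R = [-9]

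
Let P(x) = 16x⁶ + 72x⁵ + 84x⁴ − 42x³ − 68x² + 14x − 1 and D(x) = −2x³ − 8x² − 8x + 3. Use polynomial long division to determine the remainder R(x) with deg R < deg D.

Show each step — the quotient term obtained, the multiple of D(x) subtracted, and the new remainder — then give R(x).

Step 1: lead(16x⁶ + 72x⁵ + 84x⁴ − 42x³ − 68x² + 14x − 1) ÷ lead(D) = 16x⁶ ÷ −2x³ = −8x³. Subtract (−8x³)·D = 16x⁶ + 64x⁵ + 64x⁴ − 24x³. Remainder: 8x⁵ + 20x⁴ − 18x³ − 68x² + 14x − 1.
Step 2: lead(8x⁵ + 20x⁴ − 18x³ − 68x² + 14x − 1) ÷ lead(D) = 8x⁵ ÷ −2x³ = −4x². Subtract (−4x²)·D = 8x⁵ + 32x⁴ + 32x³ − 12x². Remainder: −12x⁴ − 50x³ − 56x² + 14x − 1.
Step 3: lead(−12x⁴ − 50x³ − 56x² + 14x − 1) ÷ lead(D) = −12x⁴ ÷ −2x³ = 6x. Subtract (6x)·D = −12x⁴ − 48x³ − 48x² + 18x. Remainder: −2x³ − 8x² − 4x − 1.
Step 4: lead(−2x³ − 8x² − 4x − 1) ÷ lead(D) = −2x³ ÷ −2x³ = 1. Subtract (1)·D = −2x³ − 8x² − 8x + 3. Remainder: 4x − 4.

R(x) = 4x − 4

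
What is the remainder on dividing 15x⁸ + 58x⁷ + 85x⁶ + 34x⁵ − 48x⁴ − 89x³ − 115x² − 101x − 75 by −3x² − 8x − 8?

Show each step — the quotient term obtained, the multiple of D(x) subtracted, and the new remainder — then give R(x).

R(x) = −5x − 3

Step 1: lead(15x⁸ + 58x⁷ + 85x⁶ + 34x⁵ − 48x⁴ − 89x³ − 115x² − 101x − 75) ÷ lead(D) = 15x⁸ ÷ −3x² = −5x⁶. Subtract (−5x⁶)·D = 15x⁸ + 40x⁷ + 40x⁶. Remainder: 18x⁷ + 45x⁶ + 34x⁵ − 48x⁴ − 89x³ − 115x² − 101x − 75.
Step 2: lead(18x⁷ + 45x⁶ + 34x⁵ − 48x⁴ − 89x³ − 115x² − 101x − 75) ÷ lead(D) = 18x⁷ ÷ −3x² = −6x⁵. Subtract (−6x⁵)·D = 18x⁷ + 48x⁶ + 48x⁵. Remainder: −3x⁶ − 14x⁵ − 48x⁴ − 89x³ − 115x² − 101x − 75.
Step 3: lead(−3x⁶ − 14x⁵ − 48x⁴ − 89x³ − 115x² − 101x − 75) ÷ lead(D) = −3x⁶ ÷ −3x² = x⁴. Subtract (x⁴)·D = −3x⁶ − 8x⁵ − 8x⁴. Remainder: −6x⁵ − 40x⁴ − 89x³ − 115x² − 101x − 75.
Step 4: lead(−6x⁵ − 40x⁴ − 89x³ − 115x² − 101x − 75) ÷ lead(D) = −6x⁵ ÷ −3x² = 2x³. Subtract (2x³)·D = −6x⁵ − 16x⁴ − 16x³. Remainder: −24x⁴ − 73x³ − 115x² − 101x − 75.
Step 5: lead(−24x⁴ − 73x³ − 115x² − 101x − 75) ÷ lead(D) = −24x⁴ ÷ −3x² = 8x². Subtract (8x²)·D = −24x⁴ − 64x³ − 64x². Remainder: −9x³ − 51x² − 101x − 75.
Step 6: lead(−9x³ − 51x² − 101x − 75) ÷ lead(D) = −9x³ ÷ −3x² = 3x. Subtract (3x)·D = −9x³ − 24x² − 24x. Remainder: −27x² − 77x − 75.
Step 7: lead(−27x² − 77x − 75) ÷ lead(D) = −27x² ÷ −3x² = 9. Subtract (9)·D = −27x² − 72x − 72. Remainder: −5x − 3.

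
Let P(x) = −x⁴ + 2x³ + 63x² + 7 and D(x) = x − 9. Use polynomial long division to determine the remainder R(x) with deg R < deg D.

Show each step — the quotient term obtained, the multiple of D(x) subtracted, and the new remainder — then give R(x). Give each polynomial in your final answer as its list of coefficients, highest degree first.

R = [7]

Step 1: lead(−x⁴ + 2x³ + 63x² + 7) ÷ lead(D) = −x⁴ ÷ x = −x³. Subtract (−x³)·D = −x⁴ + 9x³. Remainder: −7x³ + 63x² + 7.
Step 2: lead(−7x³ + 63x² + 7) ÷ lead(D) = −7x³ ÷ x = −7x². Subtract (−7x²)·D = −7x³ + 63x². Remainder: 7.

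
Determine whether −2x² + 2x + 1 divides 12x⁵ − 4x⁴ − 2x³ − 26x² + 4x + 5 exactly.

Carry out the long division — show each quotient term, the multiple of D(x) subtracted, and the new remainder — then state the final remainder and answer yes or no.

R(x) = 0, so D(x) is a factor of P(x). yes

Step 1: lead(12x⁵ − 4x⁴ − 2x³ − 26x² + 4x + 5) ÷ lead(D) = 12x⁵ ÷ −2x² = −6x³. Subtract (−6x³)·D = 12x⁵ − 12x⁴ − 6x³. Remainder: 8x⁴ + 4x³ − 26x² + 4x + 5.
Step 2: lead(8x⁴ + 4x³ − 26x² + 4x + 5) ÷ lead(D) = 8x⁴ ÷ −2x² = −4x². Subtract (−4x²)·D = 8x⁴ − 8x³ − 4x². Remainder: 12x³ − 22x² + 4x + 5.
Step 3: lead(12x³ − 22x² + 4x + 5) ÷ lead(D) = 12x³ ÷ −2x² = −6x. Subtract (−6x)·D = 12x³ − 12x² − 6x. Remainder: −10x² + 10x + 5.
Step 4: lead(−10x² + 10x + 5) ÷ lead(D) = −10x² ÷ −2x² = 5. Subtract (5)·D = −10x² + 10x + 5. Remainder: 0.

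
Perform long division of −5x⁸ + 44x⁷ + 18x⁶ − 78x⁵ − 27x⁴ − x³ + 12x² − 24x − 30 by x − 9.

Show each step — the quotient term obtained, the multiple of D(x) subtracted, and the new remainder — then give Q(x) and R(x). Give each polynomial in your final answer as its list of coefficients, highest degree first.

Q = [-5, -1, 9, 3, 0, -1, 3, 3]; R = [-3]

Step 1: lead(−5x⁸ + 44x⁷ + 18x⁶ − 78x⁵ − 27x⁴ − x³ + 12x² − 24x − 30) ÷ lead(D) = −5x⁸ ÷ x = −5x⁷. Subtract (−5x⁷)·D = −5x⁸ + 45x⁷. Remainder: −x⁷ + 18x⁶ − 78x⁵ − 27x⁴ − x³ + 12x² − 24x − 30.
Step 2: lead(−x⁷ + 18x⁶ − 78x⁵ − 27x⁴ − x³ + 12x² − 24x − 30) ÷ lead(D) = −x⁷ ÷ x = −x⁶. Subtract (−x⁶)·D = −x⁷ + 9x⁶. Remainder: 9x⁶ − 78x⁵ − 27x⁴ − x³ + 12x² − 24x − 30.
Step 3: lead(9x⁶ − 78x⁵ − 27x⁴ − x³ + 12x² − 24x − 30) ÷ lead(D) = 9x⁶ ÷ x = 9x⁵. Subtract (9x⁵)·D = 9x⁶ − 81x⁵. Remainder: 3x⁵ − 27x⁴ − x³ + 12x² − 24x − 30.
Step 4: lead(3x⁵ − 27x⁴ − x³ + 12x² − 24x − 30) ÷ lead(D) = 3x⁵ ÷ x = 3x⁴. Subtract (3x⁴)·D = 3x⁵ − 27x⁴. Remainder: −x³ + 12x² − 24x − 30.
Step 5: lead(−x³ + 12x² − 24x − 30) ÷ lead(D) = −x³ ÷ x = −x². Subtract (−x²)·D = −x³ + 9x². Remainder: 3x² − 24x − 30.
Step 6: lead(3x² − 24x − 30) ÷ lead(D) = 3x² ÷ x = 3x. Subtract (3x)·D = 3x² − 27x. Remainder: 3x − 30.
Step 7: lead(3x − 30) ÷ lead(D) = 3x ÷ x = 3. Subtract (3)·D = 3x − 27. Remainder: −3.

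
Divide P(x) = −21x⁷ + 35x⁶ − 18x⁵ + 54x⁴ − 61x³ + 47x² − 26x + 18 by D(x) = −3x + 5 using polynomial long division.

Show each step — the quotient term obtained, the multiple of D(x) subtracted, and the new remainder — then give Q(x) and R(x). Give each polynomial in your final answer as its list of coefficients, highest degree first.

Q = [7, 0, 6, -8, 7, -4, 2]; R = [8]

Step 1: lead(−21x⁷ + 35x⁶ − 18x⁵ + 54x⁴ − 61x³ + 47x² − 26x + 18) ÷ lead(D) = −21x⁷ ÷ −3x = 7x⁶. Subtract (7x⁶)·D = −21x⁷ + 35x⁶. Remainder: −18x⁵ + 54x⁴ − 61x³ + 47x² − 26x + 18.
Step 2: lead(−18x⁵ + 54x⁴ − 61x³ + 47x² − 26x + 18) ÷ lead(D) = −18x⁵ ÷ −3x = 6x⁴. Subtract (6x⁴)·D = −18x⁵ + 30x⁴. Remainder: 24x⁴ − 61x³ + 47x² − 26x + 18.
Step 3: lead(24x⁴ − 61x³ + 47x² − 26x + 18) ÷ lead(D) = 24x⁴ ÷ −3x = −8x³. Subtract (−8x³)·D = 24x⁴ − 40x³. Remainder: −21x³ + 47x² − 26x + 18.
Step 4: lead(−21x³ + 47x² − 26x + 18) ÷ lead(D) = −21x³ ÷ −3x = 7x². Subtract (7x²)·D = −21x³ + 35x². Remainder: 12x² − 26x + 18.
Step 5: lead(12x² − 26x + 18) ÷ lead(D) = 12x² ÷ −3x = −4x. Subtract (−4x)·D = 12x² − 20x. Remainder: −6x + 18.
Step 6: lead(−6x + 18) ÷ lead(D) = −6x ÷ −3x = 2. Subtract (2)·D = −6x + 10. Remainder: 8.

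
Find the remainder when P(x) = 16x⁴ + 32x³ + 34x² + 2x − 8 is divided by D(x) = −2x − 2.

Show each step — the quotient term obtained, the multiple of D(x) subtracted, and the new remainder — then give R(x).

Step 1: lead(16x⁴ + 32x³ + 34x² + 2x − 8) ÷ lead(D) = 16x⁴ ÷ −2x = −8x³. Subtract (−8x³)·D = 16x⁴ + 16x³. Remainder: 16x³ + 34x² + 2x − 8.
Step 2: lead(16x³ + 34x² + 2x − 8) ÷ lead(D) = 16x³ ÷ −2x = −8x². Subtract (−8x²)·D = 16x³ + 16x². Remainder: 18x² + 2x − 8.
Step 3: lead(18x² + 2x − 8) ÷ lead(D) = 18x² ÷ −2x = −9x. Subtract (−9x)·D = 18x² + 18x. Remainder: −16x − 8.
Step 4: lead(−16x − 8) ÷ lead(D) = −16x ÷ −2x = 8. Subtract (8)·D = −16x − 16. Remainder: 8.

R(x) = 8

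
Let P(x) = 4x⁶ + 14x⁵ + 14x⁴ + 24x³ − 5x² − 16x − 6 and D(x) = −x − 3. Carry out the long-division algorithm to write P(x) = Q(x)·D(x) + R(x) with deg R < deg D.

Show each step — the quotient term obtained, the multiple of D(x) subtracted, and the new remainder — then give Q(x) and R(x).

Step 1: lead(4x⁶ + 14x⁵ + 14x⁴ + 24x³ − 5x² − 16x − 6) ÷ lead(D) = 4x⁶ ÷ −x = −4x⁵. Subtract (−4x⁵)·D = 4x⁶ + 12x⁵. Remainder: 2x⁵ + 14x⁴ + 24x³ − 5x² − 16x − 6.
Step 2: lead(2x⁵ + 14x⁴ + 24x³ − 5x² − 16x − 6) ÷ lead(D) = 2x⁵ ÷ −x = −2x⁴. Subtract (−2x⁴)·D = 2x⁵ + 6x⁴. Remainder: 8x⁴ + 24x³ − 5x² − 16x − 6.
Step 3: lead(8x⁴ + 24x³ − 5x² − 16x − 6) ÷ lead(D) = 8x⁴ ÷ −x = −8x³. Subtract (−8x³)·D = 8x⁴ + 24x³. Remainder: −5x² − 16x − 6.
Step 4: lead(−5x² − 16x − 6) ÷ lead(D) = −5x² ÷ −x = 5x. Subtract (5x)·D = −5x² − 15x. Remainder: −x − 6.
Step 5: lead(−x − 6) ÷ lead(D) = −x ÷ −x = 1. Subtract (1)·D = −x − 3. Remainder: −3.

Q(x) = −4x⁵ − 2x⁴ − 8x³ + 5x + 1; R(x) = −3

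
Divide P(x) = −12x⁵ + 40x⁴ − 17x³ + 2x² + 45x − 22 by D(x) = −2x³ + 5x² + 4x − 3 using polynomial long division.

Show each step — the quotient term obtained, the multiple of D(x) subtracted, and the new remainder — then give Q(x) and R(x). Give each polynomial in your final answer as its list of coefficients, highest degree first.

Q = [6, -5, 8]; R = [-2, 2]

Step 1: lead(−12x⁵ + 40x⁴ − 17x³ + 2x² + 45x − 22) ÷ lead(D) = −12x⁵ ÷ −2x³ = 6x². Subtract (6x²)·D = −12x⁵ + 30x⁴ + 24x³ − 18x². Remainder: 10x⁴ − 41x³ + 20x² + 45x − 22.
Step 2: lead(10x⁴ − 41x³ + 20x² + 45x − 22) ÷ lead(D) = 10x⁴ ÷ −2x³ = −5x. Subtract (−5x)·D = 10x⁴ − 25x³ − 20x² + 15x. Remainder: −16x³ + 40x² + 30x − 22.
Step 3: lead(−16x³ + 40x² + 30x − 22) ÷ lead(D) = −16x³ ÷ −2x³ = 8. Subtract (8)·D = −16x³ + 40x² + 32x − 24. Remainder: −2x + 2.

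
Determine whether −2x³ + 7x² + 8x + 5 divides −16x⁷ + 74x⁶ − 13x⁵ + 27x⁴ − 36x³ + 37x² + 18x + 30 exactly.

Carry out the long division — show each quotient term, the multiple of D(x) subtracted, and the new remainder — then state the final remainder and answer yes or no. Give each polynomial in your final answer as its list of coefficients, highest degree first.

Step 1: lead(−16x⁷ + 74x⁶ − 13x⁵ + 27x⁴ − 36x³ + 37x² + 18x + 30) ÷ lead(D) = −16x⁷ ÷ −2x³ = 8x⁴. Subtract (8x⁴)·D = −16x⁷ + 56x⁶ + 64x⁵ + 40x⁴. Remainder: 18x⁶ − 77x⁵ − 13x⁴ − 36x³ + 37x² + 18x + 30.
Step 2: lead(18x⁶ − 77x⁵ − 13x⁴ − 36x³ + 37x² + 18x + 30) ÷ lead(D) = 18x⁶ ÷ −2x³ = −9x³. Subtract (−9x³)·D = 18x⁶ − 63x⁵ − 72x⁴ − 45x³. Remainder: −14x⁵ + 59x⁴ + 9x³ + 37x² + 18x + 30.
Step 3: lead(−14x⁵ + 59x⁴ + 9x³ + 37x² + 18x + 30) ÷ lead(D) = −14x⁵ ÷ −2x³ = 7x². Subtract (7x²)·D = −14x⁵ + 49x⁴ + 56x³ + 35x². Remainder: 10x⁴ − 47x³ + 2x² + 18x + 30.
Step 4: lead(10x⁴ − 47x³ + 2x² + 18x + 30) ÷ lead(D) = 10x⁴ ÷ −2x³ = −5x. Subtract (−5x)·D = 10x⁴ − 35x³ − 40x² − 25x. Remainder: −12x³ + 42x² + 43x + 30.
Step 5: lead(−12x³ + 42x² + 43x + 30) ÷ lead(D) = −12x³ ÷ −2x³ = 6. Subtract (6)·D = −12x³ + 42x² + 48x + 30. Remainder: −5x.

R = [-5, 0], so D(x) is not a factor of P(x). no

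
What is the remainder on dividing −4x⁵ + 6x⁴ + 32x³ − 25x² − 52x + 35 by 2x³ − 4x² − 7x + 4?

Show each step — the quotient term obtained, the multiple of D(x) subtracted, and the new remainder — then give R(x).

Step 1: lead(−4x⁵ + 6x⁴ + 32x³ − 25x² − 52x + 35) ÷ lead(D) = −4x⁵ ÷ 2x³ = −2x². Subtract (−2x²)·D = −4x⁵ + 8x⁴ + 14x³ − 8x². Remainder: −2x⁴ + 18x³ − 17x² − 52x + 35.
Step 2: lead(−2x⁴ + 18x³ − 17x² − 52x + 35) ÷ lead(D) = −2x⁴ ÷ 2x³ = −x. Subtract (−x)·D = −2x⁴ + 4x³ + 7x² − 4x. Remainder: 14x³ − 24x² − 48x + 35.
Step 3: lead(14x³ − 24x² − 48x + 35) ÷ lead(D) = 14x³ ÷ 2x³ = 7. Subtract (7)·D = 14x³ − 28x² − 49x + 28. Remainder: 4x² + x + 7.

R(x) = 4x² + x + 7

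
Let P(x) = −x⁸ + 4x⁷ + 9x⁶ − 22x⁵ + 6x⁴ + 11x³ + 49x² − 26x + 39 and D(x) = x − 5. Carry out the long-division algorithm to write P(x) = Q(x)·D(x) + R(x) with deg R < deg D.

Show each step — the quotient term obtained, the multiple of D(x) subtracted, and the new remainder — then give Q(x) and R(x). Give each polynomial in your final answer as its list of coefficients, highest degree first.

Q = [-1, -1, 4, -2, -4, -9, 4, -6]; R = [9]

Step 1: lead(−x⁸ + 4x⁷ + 9x⁶ − 22x⁵ + 6x⁴ + 11x³ + 49x² − 26x + 39) ÷ lead(D) = −x⁸ ÷ x = −x⁷. Subtract (−x⁷)·D = −x⁸ + 5x⁷. Remainder: −x⁷ + 9x⁶ − 22x⁵ + 6x⁴ + 11x³ + 49x² − 26x + 39.
Step 2: lead(−x⁷ + 9x⁶ − 22x⁵ + 6x⁴ + 11x³ + 49x² − 26x + 39) ÷ lead(D) = −x⁷ ÷ x = −x⁶. Subtract (−x⁶)·D = −x⁷ + 5x⁶. Remainder: 4x⁶ − 22x⁵ + 6x⁴ + 11x³ + 49x² − 26x + 39.
Step 3: lead(4x⁶ − 22x⁵ + 6x⁴ + 11x³ + 49x² − 26x + 39) ÷ lead(D) = 4x⁶ ÷ x = 4x⁵. Subtract (4x⁵)·D = 4x⁶ − 20x⁵. Remainder: −2x⁵ + 6x⁴ + 11x³ + 49x² − 26x + 39.
Step 4: lead(−2x⁵ + 6x⁴ + 11x³ + 49x² − 26x + 39) ÷ lead(D) = −2x⁵ ÷ x = −2x⁴. Subtract (−2x⁴)·D = −2x⁵ + 10x⁴. Remainder: −4x⁴ + 11x³ + 49x² − 26x + 39.
Step 5: lead(−4x⁴ + 11x³ + 49x² − 26x + 39) ÷ lead(D) = −4x⁴ ÷ x = −4x³. Subtract (−4x³)·D = −4x⁴ + 20x³. Remainder: −9x³ + 49x² − 26x + 39.
Step 6: lead(−9x³ + 49x² − 26x + 39) ÷ lead(D) = −9x³ ÷ x = −9x². Subtract (−9x²)·D = −9x³ + 45x². Remainder: 4x² − 26x + 39.
Step 7: lead(4x² − 26x + 39) ÷ lead(D) = 4x² ÷ x = 4x. Subtract (4x)·D = 4x² − 20x. Remainder: −6x + 39.
Step 8: lead(−6x + 39) ÷ lead(D) = −6x ÷ x = −6. Subtract (−6)·D = −6x + 30. Remainder: 9.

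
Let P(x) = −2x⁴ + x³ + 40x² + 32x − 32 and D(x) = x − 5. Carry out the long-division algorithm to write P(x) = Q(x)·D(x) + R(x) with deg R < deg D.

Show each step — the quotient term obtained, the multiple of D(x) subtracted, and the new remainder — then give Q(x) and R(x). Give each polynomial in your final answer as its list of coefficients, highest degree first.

Q = [-2, -9, -5, 7]; R = [3]

Step 1: lead(−2x⁴ + x³ + 40x² + 32x − 32) ÷ lead(D) = −2x⁴ ÷ x = −2x³. Subtract (−2x³)·D = −2x⁴ + 10x³. Remainder: −9x³ + 40x² + 32x − 32.
Step 2: lead(−9x³ + 40x² + 32x − 32) ÷ lead(D) = −9x³ ÷ x = −9x². Subtract (−9x²)·D = −9x³ + 45x². Remainder: −5x² + 32x − 32.
Step 3: lead(−5x² + 32x − 32) ÷ lead(D) = −5x² ÷ x = −5x. Subtract (−5x)·D = −5x² + 25x. Remainder: 7x − 32.
Step 4: lead(7x − 32) ÷ lead(D) = 7x ÷ x = 7. Subtract (7)·D = 7x − 35. Remainder: 3.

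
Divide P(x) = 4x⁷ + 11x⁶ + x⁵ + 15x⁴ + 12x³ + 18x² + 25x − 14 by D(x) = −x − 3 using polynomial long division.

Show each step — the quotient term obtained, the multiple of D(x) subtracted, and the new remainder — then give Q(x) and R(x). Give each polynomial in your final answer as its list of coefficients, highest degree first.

Step 1: lead(4x⁷ + 11x⁶ + x⁵ + 15x⁴ + 12x³ + 18x² + 25x − 14) ÷ lead(D) = 4x⁷ ÷ −x = −4x⁶. Subtract (−4x⁶)·D = 4x⁷ + 12x⁶. Remainder: −x⁶ + x⁵ + 15x⁴ + 12x³ + 18x² + 25x − 14.
Step 2: lead(−x⁶ + x⁵ + 15x⁴ + 12x³ + 18x² + 25x − 14) ÷ lead(D) = −x⁶ ÷ −x = x⁵. Subtract (x⁵)·D = −x⁶ − 3x⁵. Remainder: 4x⁵ + 15x⁴ + 12x³ + 18x² + 25x − 14.
Step 3: lead(4x⁵ + 15x⁴ + 12x³ + 18x² + 25x − 14) ÷ lead(D) = 4x⁵ ÷ −x = −4x⁴. Subtract (−4x⁴)·D = 4x⁵ + 12x⁴. Remainder: 3x⁴ + 12x³ + 18x² + 25x − 14.
Step 4: lead(3x⁴ + 12x³ + 18x² + 25x − 14) ÷ lead(D) = 3x⁴ ÷ −x = −3x³. Subtract (−3x³)·D = 3x⁴ + 9x³. Remainder: 3x³ + 18x² + 25x − 14.
Step 5: lead(3x³ + 18x² + 25x − 14) ÷ lead(D) = 3x³ ÷ −x = −3x². Subtract (−3x²)·D = 3x³ + 9x². Remainder: 9x² + 25x − 14.
Step 6: lead(9x² + 25x − 14) ÷ lead(D) = 9x² ÷ −x = −9x. Subtract (−9x)·D = 9x² + 27x. Remainder: −2x − 14.
Step 7: lead(−2x − 14) ÷ lead(D) = −2x ÷ −x = 2. Subtract (2)·D = −2x − 6. Remainder: −8.

Q = [-4, 1, -4, -3, -3, -9, 2]; R = [-8]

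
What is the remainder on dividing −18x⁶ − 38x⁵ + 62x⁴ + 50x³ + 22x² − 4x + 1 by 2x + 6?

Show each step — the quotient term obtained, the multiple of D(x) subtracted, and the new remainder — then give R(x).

R(x) = −5

Step 1: lead(−18x⁶ − 38x⁵ + 62x⁴ + 50x³ + 22x² − 4x + 1) ÷ lead(D) = −18x⁶ ÷ 2x = −9x⁵. Subtract (−9x⁵)·D = −18x⁶ − 54x⁵. Remainder: 16x⁵ + 62x⁴ + 50x³ + 22x² − 4x + 1.
Step 2: lead(16x⁵ + 62x⁴ + 50x³ + 22x² − 4x + 1) ÷ lead(D) = 16x⁵ ÷ 2x = 8x⁴. Subtract (8x⁴)·D = 16x⁵ + 48x⁴. Remainder: 14x⁴ + 50x³ + 22x² − 4x + 1.
Step 3: lead(14x⁴ + 50x³ + 22x² − 4x + 1) ÷ lead(D) = 14x⁴ ÷ 2x = 7x³. Subtract (7x³)·D = 14x⁴ + 42x³. Remainder: 8x³ + 22x² − 4x + 1.
Step 4: lead(8x³ + 22x² − 4x + 1) ÷ lead(D) = 8x³ ÷ 2x = 4x². Subtract (4x²)·D = 8x³ + 24x². Remainder: −2x² − 4x + 1.
Step 5: lead(−2x² − 4x + 1) ÷ lead(D) = −2x² ÷ 2x = −x. Subtract (−x)·D = −2x² − 6x. Remainder: 2x + 1.
Step 6: lead(2x + 1) ÷ lead(D) = 2x ÷ 2x = 1. Subtract (1)·D = 2x + 6. Remainder: −5.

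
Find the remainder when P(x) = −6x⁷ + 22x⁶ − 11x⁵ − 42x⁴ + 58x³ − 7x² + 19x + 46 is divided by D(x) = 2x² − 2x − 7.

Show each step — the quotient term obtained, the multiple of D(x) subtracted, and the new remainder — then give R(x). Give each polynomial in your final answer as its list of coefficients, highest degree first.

R = [5, -3]

Step 1: lead(−6x⁷ + 22x⁶ − 11x⁵ − 42x⁴ + 58x³ − 7x² + 19x + 46) ÷ lead(D) = −6x⁷ ÷ 2x² = −3x⁵. Subtract (−3x⁵)·D = −6x⁷ + 6x⁶ + 21x⁵. Remainder: 16x⁶ − 32x⁵ − 42x⁴ + 58x³ − 7x² + 19x + 46.
Step 2: lead(16x⁶ − 32x⁵ − 42x⁴ + 58x³ − 7x² + 19x + 46) ÷ lead(D) = 16x⁶ ÷ 2x² = 8x⁴. Subtract (8x⁴)·D = 16x⁶ − 16x⁵ − 56x⁴. Remainder: −16x⁵ + 14x⁴ + 58x³ − 7x² + 19x + 46.
Step 3: lead(−16x⁵ + 14x⁴ + 58x³ − 7x² + 19x + 46) ÷ lead(D) = −16x⁵ ÷ 2x² = −8x³. Subtract (−8x³)·D = −16x⁵ + 16x⁴ + 56x³. Remainder: −2x⁴ + 2x³ − 7x² + 19x + 46.
Step 4: lead(−2x⁴ + 2x³ − 7x² + 19x + 46) ÷ lead(D) = −2x⁴ ÷ 2x² = −x². Subtract (−x²)·D = −2x⁴ + 2x³ + 7x². Remainder: −14x² + 19x + 46.
Step 5: lead(−14x² + 19x + 46) ÷ lead(D) = −14x² ÷ 2x² = −7. Subtract (−7)·D = −14x² + 14x + 49. Remainder: 5x − 3.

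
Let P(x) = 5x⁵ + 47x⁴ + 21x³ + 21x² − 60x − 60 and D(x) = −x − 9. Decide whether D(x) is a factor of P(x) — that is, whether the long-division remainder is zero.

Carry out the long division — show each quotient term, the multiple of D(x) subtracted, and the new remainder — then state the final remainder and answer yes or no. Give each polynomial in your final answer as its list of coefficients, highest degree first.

R = [-6], so D(x) is not a factor of P(x). no

Step 1: lead(5x⁵ + 47x⁴ + 21x³ + 21x² − 60x − 60) ÷ lead(D) = 5x⁵ ÷ −x = −5x⁴. Subtract (−5x⁴)·D = 5x⁵ + 45x⁴. Remainder: 2x⁴ + 21x³ + 21x² − 60x − 60.
Step 2: lead(2x⁴ + 21x³ + 21x² − 60x − 60) ÷ lead(D) = 2x⁴ ÷ −x = −2x³. Subtract (−2x³)·D = 2x⁴ + 18x³. Remainder: 3x³ + 21x² − 60x − 60.
Step 3: lead(3x³ + 21x² − 60x − 60) ÷ lead(D) = 3x³ ÷ −x = −3x². Subtract (−3x²)·D = 3x³ + 27x². Remainder: −6x² − 60x − 60.
Step 4: lead(−6x² − 60x − 60) ÷ lead(D) = −6x² ÷ −x = 6x. Subtract (6x)·D = −6x² − 54x. Remainder: −6x − 60.
Step 5: lead(−6x − 60) ÷ lead(D) = −6x ÷ −x = 6. Subtract (6)·D = −6x − 54. Remainder: −6.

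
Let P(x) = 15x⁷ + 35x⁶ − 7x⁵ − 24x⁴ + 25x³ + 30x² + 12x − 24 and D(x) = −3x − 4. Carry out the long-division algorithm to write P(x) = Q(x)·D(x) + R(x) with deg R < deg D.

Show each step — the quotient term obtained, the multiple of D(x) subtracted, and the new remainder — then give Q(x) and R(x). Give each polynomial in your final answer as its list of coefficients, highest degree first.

Step 1: lead(15x⁷ + 35x⁶ − 7x⁵ − 24x⁴ + 25x³ + 30x² + 12x − 24) ÷ lead(D) = 15x⁷ ÷ −3x = −5x⁶. Subtract (−5x⁶)·D = 15x⁷ + 20x⁶. Remainder: 15x⁶ − 7x⁵ − 24x⁴ + 25x³ + 30x² + 12x − 24.
Step 2: lead(15x⁶ − 7x⁵ − 24x⁴ + 25x³ + 30x² + 12x − 24) ÷ lead(D) = 15x⁶ ÷ −3x = −5x⁵. Subtract (−5x⁵)·D = 15x⁶ + 20x⁵. Remainder: −27x⁵ − 24x⁴ + 25x³ + 30x² + 12x − 24.
Step 3: lead(−27x⁵ − 24x⁴ + 25x³ + 30x² + 12x − 24) ÷ lead(D) = −27x⁵ ÷ −3x = 9x⁴. Subtract (9x⁴)·D = −27x⁵ − 36x⁴. Remainder: 12x⁴ + 25x³ + 30x² + 12x − 24.
Step 4: lead(12x⁴ + 25x³ + 30x² + 12x − 24) ÷ lead(D) = 12x⁴ ÷ −3x = −4x³. Subtract (−4x³)·D = 12x⁴ + 16x³. Remainder: 9x³ + 30x² + 12x − 24.
Step 5: lead(9x³ + 30x² + 12x − 24) ÷ lead(D) = 9x³ ÷ −3x = −3x². Subtract (−3x²)·D = 9x³ + 12x². Remainder: 18x² + 12x − 24.
Step 6: lead(18x² + 12x − 24) ÷ lead(D) = 18x² ÷ −3x = −6x. Subtract (−6x)·D = 18x² + 24x. Remainder: −12x − 24.
Step 7: lead(−12x − 24) ÷ lead(D) = −12x ÷ −3x = 4. Subtract (4)·D = −12x − 16. Remainder: −8.

Q = [-5, -5, 9, -4, -3, -6, 4]; R = [-8]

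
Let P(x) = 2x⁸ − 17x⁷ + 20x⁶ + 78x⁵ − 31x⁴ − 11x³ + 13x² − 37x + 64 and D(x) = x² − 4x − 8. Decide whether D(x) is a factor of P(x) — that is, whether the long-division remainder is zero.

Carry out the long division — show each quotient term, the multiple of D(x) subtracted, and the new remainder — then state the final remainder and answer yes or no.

R(x) = 7x + 8, so D(x) is not a factor of P(x). no

Step 1: lead(2x⁸ − 17x⁷ + 20x⁶ + 78x⁵ − 31x⁴ − 11x³ + 13x² − 37x + 64) ÷ lead(D) = 2x⁸ ÷ x² = 2x⁶. Subtract (2x⁶)·D = 2x⁸ − 8x⁷ − 16x⁶. Remainder: −9x⁷ + 36x⁶ + 78x⁵ − 31x⁴ − 11x³ + 13x² − 37x + 64.
Step 2: lead(−9x⁷ + 36x⁶ + 78x⁵ − 31x⁴ − 11x³ + 13x² − 37x + 64) ÷ lead(D) = −9x⁷ ÷ x² = −9x⁵. Subtract (−9x⁵)·D = −9x⁷ + 36x⁶ + 72x⁵. Remainder: 6x⁵ − 31x⁴ − 11x³ + 13x² − 37x + 64.
Step 3: lead(6x⁵ − 31x⁴ − 11x³ + 13x² − 37x + 64) ÷ lead(D) = 6x⁵ ÷ x² = 6x³. Subtract (6x³)·D = 6x⁵ − 24x⁴ − 48x³. Remainder: −7x⁴ + 37x³ + 13x² − 37x + 64.
Step 4: lead(−7x⁴ + 37x³ + 13x² − 37x + 64) ÷ lead(D) = −7x⁴ ÷ x² = −7x². Subtract (−7x²)·D = −7x⁴ + 28x³ + 56x². Remainder: 9x³ − 43x² − 37x + 64.
Step 5: lead(9x³ − 43x² − 37x + 64) ÷ lead(D) = 9x³ ÷ x² = 9x. Subtract (9x)·D = 9x³ − 36x² − 72x. Remainder: −7x² + 35x + 64.
Step 6: lead(−7x² + 35x + 64) ÷ lead(D) = −7x² ÷ x² = −7. Subtract (−7)·D = −7x² + 28x + 56. Remainder: 7x + 8.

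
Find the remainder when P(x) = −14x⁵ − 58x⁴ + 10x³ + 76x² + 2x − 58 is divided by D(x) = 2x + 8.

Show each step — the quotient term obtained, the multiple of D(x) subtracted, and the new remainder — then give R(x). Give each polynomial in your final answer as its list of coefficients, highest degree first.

Step 1: lead(−14x⁵ − 58x⁴ + 10x³ + 76x² + 2x − 58) ÷ lead(D) = −14x⁵ ÷ 2x = −7x⁴. Subtract (−7x⁴)·D = −14x⁵ − 56x⁴. Remainder: −2x⁴ + 10x³ + 76x² + 2x − 58.
Step 2: lead(−2x⁴ + 10x³ + 76x² + 2x − 58) ÷ lead(D) = −2x⁴ ÷ 2x = −x³. Subtract (−x³)·D = −2x⁴ − 8x³. Remainder: 18x³ + 76x² + 2x − 58.
Step 3: lead(18x³ + 76x² + 2x − 58) ÷ lead(D) = 18x³ ÷ 2x = 9x². Subtract (9x²)·D = 18x³ + 72x². Remainder: 4x² + 2x − 58.
Step 4: lead(4x² + 2x − 58) ÷ lead(D) = 4x² ÷ 2x = 2x. Subtract (2x)·D = 4x² + 16x. Remainder: −14x − 58.
Step 5: lead(−14x − 58) ÷ lead(D) = −14x ÷ 2x = −7. Subtract (−7)·D = −14x − 56. Remainder: −2.

R = [-2]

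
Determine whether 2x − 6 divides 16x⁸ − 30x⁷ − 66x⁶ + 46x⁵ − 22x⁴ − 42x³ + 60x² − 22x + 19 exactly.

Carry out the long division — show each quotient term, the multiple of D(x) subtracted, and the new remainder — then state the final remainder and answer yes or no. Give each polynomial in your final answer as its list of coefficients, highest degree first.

R = [7], so D(x) is not a factor of P(x). no

Step 1: lead(16x⁸ − 30x⁷ − 66x⁶ + 46x⁵ − 22x⁴ − 42x³ + 60x² − 22x + 19) ÷ lead(D) = 16x⁸ ÷ 2x = 8x⁷. Subtract (8x⁷)·D = 16x⁸ − 48x⁷. Remainder: 18x⁷ − 66x⁶ + 46x⁵ − 22x⁴ − 42x³ + 60x² − 22x + 19.
Step 2: lead(18x⁷ − 66x⁶ + 46x⁵ − 22x⁴ − 42x³ + 60x² − 22x + 19) ÷ lead(D) = 18x⁷ ÷ 2x = 9x⁶. Subtract (9x⁶)·D = 18x⁷ − 54x⁶. Remainder: −12x⁶ + 46x⁵ − 22x⁴ − 42x³ + 60x² − 22x + 19.
Step 3: lead(−12x⁶ + 46x⁵ − 22x⁴ − 42x³ + 60x² − 22x + 19) ÷ lead(D) = −12x⁶ ÷ 2x = −6x⁵. Subtract (−6x⁵)·D = −12x⁶ + 36x⁵. Remainder: 10x⁵ − 22x⁴ − 42x³ + 60x² − 22x + 19.
Step 4: lead(10x⁵ − 22x⁴ − 42x³ + 60x² − 22x + 19) ÷ lead(D) = 10x⁵ ÷ 2x = 5x⁴. Subtract (5x⁴)·D = 10x⁵ − 30x⁴. Remainder: 8x⁴ − 42x³ + 60x² − 22x + 19.
Step 5: lead(8x⁴ − 42x³ + 60x² − 22x + 19) ÷ lead(D) = 8x⁴ ÷ 2x = 4x³. Subtract (4x³)·D = 8x⁴ − 24x³. Remainder: −18x³ + 60x² − 22x + 19.
Step 6: lead(−18x³ + 60x² − 22x + 19) ÷ lead(D) = −18x³ ÷ 2x = −9x². Subtract (−9x²)·D = −18x³ + 54x². Remainder: 6x² − 22x + 19.
Step 7: lead(6x² − 22x + 19) ÷ lead(D) = 6x² ÷ 2x = 3x. Subtract (3x)·D = 6x² − 18x. Remainder: −4x + 19.
Step 8: lead(−4x + 19) ÷ lead(D) = −4x ÷ 2x = −2. Subtract (−2)·D = −4x + 12. Remainder: 7.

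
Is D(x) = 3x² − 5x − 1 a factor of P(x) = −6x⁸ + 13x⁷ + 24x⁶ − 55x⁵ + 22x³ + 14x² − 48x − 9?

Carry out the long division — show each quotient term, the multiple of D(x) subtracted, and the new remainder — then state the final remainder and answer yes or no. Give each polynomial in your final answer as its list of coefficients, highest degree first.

R = [0], so D(x) is a factor of P(x). yes

Step 1: lead(−6x⁸ + 13x⁷ + 24x⁶ − 55x⁵ + 22x³ + 14x² − 48x − 9) ÷ lead(D) = −6x⁸ ÷ 3x² = −2x⁶. Subtract (−2x⁶)·D = −6x⁸ + 10x⁷ + 2x⁶. Remainder: 3x⁷ + 22x⁶ − 55x⁵ + 22x³ + 14x² − 48x − 9.
Step 2: lead(3x⁷ + 22x⁶ − 55x⁵ + 22x³ + 14x² − 48x − 9) ÷ lead(D) = 3x⁷ ÷ 3x² = x⁵. Subtract (x⁵)·D = 3x⁷ − 5x⁶ − x⁵. Remainder: 27x⁶ − 54x⁵ + 22x³ + 14x² − 48x − 9.
Step 3: lead(27x⁶ − 54x⁵ + 22x³ + 14x² − 48x − 9) ÷ lead(D) = 27x⁶ ÷ 3x² = 9x⁴. Subtract (9x⁴)·D = 27x⁶ − 45x⁵ − 9x⁴. Remainder: −9x⁵ + 9x⁴ + 22x³ + 14x² − 48x − 9.
Step 4: lead(−9x⁵ + 9x⁴ + 22x³ + 14x² − 48x − 9) ÷ lead(D) = −9x⁵ ÷ 3x² = −3x³. Subtract (−3x³)·D = −9x⁵ + 15x⁴ + 3x³. Remainder: −6x⁴ + 19x³ + 14x² − 48x − 9.
Step 5: lead(−6x⁴ + 19x³ + 14x² − 48x − 9) ÷ lead(D) = −6x⁴ ÷ 3x² = −2x². Subtract (−2x²)·D = −6x⁴ + 10x³ + 2x². Remainder: 9x³ + 12x² − 48x − 9.
Step 6: lead(9x³ + 12x² − 48x − 9) ÷ lead(D) = 9x³ ÷ 3x² = 3x. Subtract (3x)·D = 9x³ − 15x² − 3x. Remainder: 27x² − 45x − 9.
Step 7: lead(27x² − 45x − 9) ÷ lead(D) = 27x² ÷ 3x² = 9. Subtract (9)·D = 27x² − 45x − 9. Remainder: 0.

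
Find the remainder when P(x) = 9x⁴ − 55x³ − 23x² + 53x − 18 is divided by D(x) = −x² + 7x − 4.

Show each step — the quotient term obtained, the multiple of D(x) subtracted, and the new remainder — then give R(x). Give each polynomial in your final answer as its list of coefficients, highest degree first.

Step 1: lead(9x⁴ − 55x³ − 23x² + 53x − 18) ÷ lead(D) = 9x⁴ ÷ −x² = −9x². Subtract (−9x²)·D = 9x⁴ − 63x³ + 36x². Remainder: 8x³ − 59x² + 53x − 18.
Step 2: lead(8x³ − 59x² + 53x − 18) ÷ lead(D) = 8x³ ÷ −x² = −8x. Subtract (−8x)·D = 8x³ − 56x² + 32x. Remainder: −3x² + 21x − 18.
Step 3: lead(−3x² + 21x − 18) ÷ lead(D) = −3x² ÷ −x² = 3. Subtract (3)·D = −3x² + 21x − 12. Remainder: −6.

R = [-6]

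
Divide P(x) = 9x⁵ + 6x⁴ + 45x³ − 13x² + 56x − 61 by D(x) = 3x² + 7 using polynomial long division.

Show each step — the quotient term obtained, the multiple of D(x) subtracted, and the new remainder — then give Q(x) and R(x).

Q(x) = 3x³ + 2x² + 8x − 9; R(x) = 2

Step 1: lead(9x⁵ + 6x⁴ + 45x³ − 13x² + 56x − 61) ÷ lead(D) = 9x⁵ ÷ 3x² = 3x³. Subtract (3x³)·D = 9x⁵ + 21x³. Remainder: 6x⁴ + 24x³ − 13x² + 56x − 61.
Step 2: lead(6x⁴ + 24x³ − 13x² + 56x − 61) ÷ lead(D) = 6x⁴ ÷ 3x² = 2x². Subtract (2x²)·D = 6x⁴ + 14x². Remainder: 24x³ − 27x² + 56x − 61.
Step 3: lead(24x³ − 27x² + 56x − 61) ÷ lead(D) = 24x³ ÷ 3x² = 8x. Subtract (8x)·D = 24x³ + 56x. Remainder: −27x² − 61.
Step 4: lead(−27x² − 61) ÷ lead(D) = −27x² ÷ 3x² = −9. Subtract (−9)·D = −27x² − 63. Remainder: 2.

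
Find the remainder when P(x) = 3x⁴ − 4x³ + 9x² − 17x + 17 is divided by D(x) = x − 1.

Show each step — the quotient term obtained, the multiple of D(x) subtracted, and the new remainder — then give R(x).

R(x) = 8

Step 1: lead(3x⁴ − 4x³ + 9x² − 17x + 17) ÷ lead(D) = 3x⁴ ÷ x = 3x³. Subtract (3x³)·D = 3x⁴ − 3x³. Remainder: −x³ + 9x² − 17x + 17.
Step 2: lead(−x³ + 9x² − 17x + 17) ÷ lead(D) = −x³ ÷ x = −x². Subtract (−x²)·D = −x³ + x². Remainder: 8x² − 17x + 17.
Step 3: lead(8x² − 17x + 17) ÷ lead(D) = 8x² ÷ x = 8x. Subtract (8x)·D = 8x² − 8x. Remainder: −9x + 17.
Step 4: lead(−9x + 17) ÷ lead(D) = −9x ÷ x = −9. Subtract (−9)·D = −9x + 9. Remainder: 8.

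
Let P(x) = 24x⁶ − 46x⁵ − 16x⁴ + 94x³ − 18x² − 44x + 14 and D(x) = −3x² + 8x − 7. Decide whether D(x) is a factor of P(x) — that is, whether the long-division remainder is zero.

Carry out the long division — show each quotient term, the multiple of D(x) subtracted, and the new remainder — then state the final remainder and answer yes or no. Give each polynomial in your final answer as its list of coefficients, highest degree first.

Step 1: lead(24x⁶ − 46x⁵ − 16x⁴ + 94x³ − 18x² − 44x + 14) ÷ lead(D) = 24x⁶ ÷ −3x² = −8x⁴. Subtract (−8x⁴)·D = 24x⁶ − 64x⁵ + 56x⁴. Remainder: 18x⁵ − 72x⁴ + 94x³ − 18x² − 44x + 14.
Step 2: lead(18x⁵ − 72x⁴ + 94x³ − 18x² − 44x + 14) ÷ lead(D) = 18x⁵ ÷ −3x² = −6x³. Subtract (−6x³)·D = 18x⁵ − 48x⁴ + 42x³. Remainder: −24x⁴ + 52x³ − 18x² − 44x + 14.
Step 3: lead(−24x⁴ + 52x³ − 18x² − 44x + 14) ÷ lead(D) = −24x⁴ ÷ −3x² = 8x². Subtract (8x²)·D = −24x⁴ + 64x³ − 56x². Remainder: −12x³ + 38x² − 44x + 14.
Step 4: lead(−12x³ + 38x² − 44x + 14) ÷ lead(D) = −12x³ ÷ −3x² = 4x. Subtract (4x)·D = −12x³ + 32x² − 28x. Remainder: 6x² − 16x + 14.
Step 5: lead(6x² − 16x + 14) ÷ lead(D) = 6x² ÷ −3x² = −2. Subtract (−2)·D = 6x² − 16x + 14. Remainder: 0.

R = [0], so D(x) is a factor of P(x). yes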